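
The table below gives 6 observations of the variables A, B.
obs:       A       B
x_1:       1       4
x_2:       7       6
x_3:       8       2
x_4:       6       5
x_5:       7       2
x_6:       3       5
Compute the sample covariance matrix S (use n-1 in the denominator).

Step 1 — column means:
  mean(A) = (1 + 7 + 8 + 6 + 7 + 3) / 6 = 32/6 = 5.3333
  mean(B) = (4 + 6 + 2 + 5 + 2 + 5) / 6 = 24/6 = 4

Step 2 — sample covariance S[i,j] = (1/(n-1)) · Σ_k (x_{k,i} - mean_i) · (x_{k,j} - mean_j), with n-1 = 5.
  S[A,A] = ((-4.3333)·(-4.3333) + (1.6667)·(1.6667) + (2.6667)·(2.6667) + (0.6667)·(0.6667) + (1.6667)·(1.6667) + (-2.3333)·(-2.3333)) / 5 = 37.3333/5 = 7.4667
  S[A,B] = ((-4.3333)·(0) + (1.6667)·(2) + (2.6667)·(-2) + (0.6667)·(1) + (1.6667)·(-2) + (-2.3333)·(1)) / 5 = -7/5 = -1.4
  S[B,B] = ((0)·(0) + (2)·(2) + (-2)·(-2) + (1)·(1) + (-2)·(-2) + (1)·(1)) / 5 = 14/5 = 2.8

S is symmetric (S[j,i] = S[i,j]). Assembling:

S = [[7.4667, -1.4],
 [-1.4, 2.8]]


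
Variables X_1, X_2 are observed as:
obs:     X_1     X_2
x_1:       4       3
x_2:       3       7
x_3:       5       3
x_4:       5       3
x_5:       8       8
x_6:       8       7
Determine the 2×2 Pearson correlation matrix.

Step 1 — column means:
  mean(X_1) = (4 + 3 + 5 + 5 + 8 + 8) / 6 = 33/6 = 5.5
  mean(X_2) = (3 + 7 + 3 + 3 + 8 + 7) / 6 = 31/6 = 5.1667

Step 2 — sample variances and covariances s[i,j] = (1/(n-1)) · Σ_k (x_{k,i} - mean_i) · (x_{k,j} - mean_j), with n-1 = 5:
  s[X_1,X_1] = ((-1.5)·(-1.5) + (-2.5)·(-2.5) + (-0.5)·(-0.5) + (-0.5)·(-0.5) + (2.5)·(2.5) + (2.5)·(2.5)) / 5 = 21.5/5 = 4.3
  s[X_1,X_2] = ((-1.5)·(-2.1667) + (-2.5)·(1.8333) + (-0.5)·(-2.1667) + (-0.5)·(-2.1667) + (2.5)·(2.8333) + (2.5)·(1.8333)) / 5 = 12.5/5 = 2.5
  s[X_2,X_2] = ((-2.1667)·(-2.1667) + (1.8333)·(1.8333) + (-2.1667)·(-2.1667) + (-2.1667)·(-2.1667) + (2.8333)·(2.8333) + (1.8333)·(1.8333)) / 5 = 28.8333/5 = 5.7667
  Sample standard deviations s_i = √(s[i,i]):
  s(X_1) = √(4.3) = 2.0736
  s(X_2) = √(5.7667) = 2.4014

Step 3 — r_{ij} = s_{ij} / (s_i · s_j):
  r[X_1,X_1] = 1 (diagonal).
  r[X_1,X_2] = 2.5 / (2.0736 · 2.4014) = 2.5 / 4.9796 = 0.502
  r[X_2,X_2] = 1 (diagonal).

R is symmetric with unit diagonal. Assembling:

R = [[1, 0.502],
 [0.502, 1]]


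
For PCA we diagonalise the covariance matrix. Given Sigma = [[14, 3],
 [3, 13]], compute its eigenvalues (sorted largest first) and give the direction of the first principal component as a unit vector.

Step 1 — characteristic polynomial of 2×2 Sigma:
  det(Sigma - λI) = λ² - trace · λ + det = 0.
  trace = 14 + 13 = 27, det = 14·13 - (3)² = 173.
Step 2 — discriminant:
  Δ = trace² - 4·det = 729 - 692 = 37.
Step 3 — eigenvalues:
  λ = (trace ± √Δ)/2 = (27 ± 6.0828)/2,
  λ_1 = 16.5414,  λ_2 = 10.4586.

Step 4 — unit eigenvector for λ_1: solve (Sigma - λ_1 I)v = 0. First row:
  (14 - 16.5414)·v_x + (3)·v_y = 0, i.e. (-2.5414)·v_x + (3)·v_y = 0,
  so v ∝ (b, λ_1 - a) = (3, 2.5414) = u.
  ||u|| = √((3)² + (2.5414)²) = √(15.4586) ≈ 3.9317,
  v_1 = u/||u|| ≈ (0.763, 0.6464) (||v_1|| = 1).

λ_1 = 16.5414,  λ_2 = 10.4586;  v_1 ≈ (0.763, 0.6464)


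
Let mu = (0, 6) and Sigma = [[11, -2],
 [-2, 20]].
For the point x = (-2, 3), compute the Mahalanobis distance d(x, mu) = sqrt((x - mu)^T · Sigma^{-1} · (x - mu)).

Step 1 — centre the observation: (x - mu) = (-2, -3).

Step 2 — invert Sigma. det(Sigma) = 11·20 - (-2)² = 216.
  Sigma^{-1} = (1/det) · [[d, -b], [-b, a]] = [[0.0926, 0.0093],
 [0.0093, 0.0509]].

Step 3 — form the quadratic (x - mu)^T · Sigma^{-1} · (x - mu):
  Sigma^{-1} · (x - mu) = (-0.213, -0.1713).
  (x - mu)^T · [Sigma^{-1} · (x - mu)] = (-2)·(-0.213) + (-3)·(-0.1713) = 0.9398.

Step 4 — take square root: d = √(0.9398) ≈ 0.9694.

d(x, mu) = √(0.9398) ≈ 0.9694


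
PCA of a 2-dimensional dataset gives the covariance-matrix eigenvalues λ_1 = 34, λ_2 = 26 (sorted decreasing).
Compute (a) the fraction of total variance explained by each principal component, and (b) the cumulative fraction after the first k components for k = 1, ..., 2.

Step 1 — total variance = trace(Sigma) = Σ λ_i = 34 + 26 = 60.

Step 2 — fraction explained by component i = λ_i / Σ λ:
  PC1: 34/60 = 0.5667
  PC2: 26/60 = 0.4333

Step 3 — cumulative fraction after k components = (λ_1 + ... + λ_k) / Σ λ:
  k = 1: 34/60 = 0.5667
  k = 2: (34 + 26)/60 = 60/60 = 1

Summary (fraction, with percent):

explained: PC1 0.5667 (56.67%), PC2 0.4333 (43.33%);  cumulative: 0.5667, 1


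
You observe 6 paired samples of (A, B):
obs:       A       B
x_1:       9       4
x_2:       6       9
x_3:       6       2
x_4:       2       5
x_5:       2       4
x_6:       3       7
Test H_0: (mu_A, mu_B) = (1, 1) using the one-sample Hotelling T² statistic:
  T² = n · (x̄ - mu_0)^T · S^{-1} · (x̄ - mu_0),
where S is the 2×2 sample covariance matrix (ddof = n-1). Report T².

Step 1 — sample mean vector:
  mean(A) = (9 + 6 + 6 + 2 + 2 + 3) / 6 = 28/6 = 4.6667
  mean(B) = (4 + 9 + 2 + 5 + 4 + 7) / 6 = 31/6 = 5.1667
  x̄ = (4.6667, 5.1667),  deviation x̄ - mu_0 = (4.6667, 5.1667) - (1, 1) = (3.6667, 4.1667).

Step 2 — sample covariance matrix, S[i,j] = (1/(n-1)) · Σ_k (x_{k,i} - mean_i) · (x_{k,j} - mean_j), divisor n-1 = 5:
  S[A,A] = ((4.3333)·(4.3333) + (1.3333)·(1.3333) + (1.3333)·(1.3333) + (-2.6667)·(-2.6667) + (-2.6667)·(-2.6667) + (-1.6667)·(-1.6667)) / 5 = 39.3333/5 = 7.8667
  S[A,B] = ((4.3333)·(-1.1667) + (1.3333)·(3.8333) + (1.3333)·(-3.1667) + (-2.6667)·(-0.1667) + (-2.6667)·(-1.1667) + (-1.6667)·(1.8333)) / 5 = -3.6667/5 = -0.7333
  S[B,B] = ((-1.1667)·(-1.1667) + (3.8333)·(3.8333) + (-3.1667)·(-3.1667) + (-0.1667)·(-0.1667) + (-1.1667)·(-1.1667) + (1.8333)·(1.8333)) / 5 = 30.8333/5 = 6.1667
  S = [[7.8667, -0.7333],
 [-0.7333, 6.1667]].

Step 3 — invert S. det(S) = 7.8667·6.1667 - (-0.7333)² = 47.9733.
  S^{-1} = (1/det) · [[d, -b], [-b, a]] = [[0.1285, 0.0153],
 [0.0153, 0.164]].

Step 4 — quadratic form (x̄ - mu_0)^T · S^{-1} · (x̄ - mu_0):
  S^{-1} · (x̄ - mu_0) = (0.535, 0.7393),
  (x̄ - mu_0)^T · [...] = (3.6667)·(0.535) + (4.1667)·(0.7393) = 5.0422.

Step 5 — scale by n: T² = 6 · 5.0422 = 30.2529.

T² ≈ 30.2529


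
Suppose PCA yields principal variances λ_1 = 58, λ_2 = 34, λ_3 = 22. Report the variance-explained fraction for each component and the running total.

Step 1 — total variance = trace(Sigma) = Σ λ_i = 58 + 34 + 22 = 114.

Step 2 — fraction explained by component i = λ_i / Σ λ:
  PC1: 58/114 = 0.5088
  PC2: 34/114 = 0.2982
  PC3: 22/114 = 0.193

Step 3 — cumulative fraction after k components = (λ_1 + ... + λ_k) / Σ λ:
  k = 1: 58/114 = 0.5088
  k = 2: (58 + 34)/114 = 92/114 = 0.807
  k = 3: (58 + 34 + 22)/114 = 114/114 = 1

Summary (fraction, with percent):

explained: PC1 0.5088 (50.88%), PC2 0.2982 (29.82%), PC3 0.193 (19.3%);  cumulative: 0.5088, 0.807, 1


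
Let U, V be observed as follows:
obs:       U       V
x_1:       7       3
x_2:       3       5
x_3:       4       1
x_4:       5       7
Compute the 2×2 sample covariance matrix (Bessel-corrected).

Step 1 — column means:
  mean(U) = (7 + 3 + 4 + 5) / 4 = 19/4 = 4.75
  mean(V) = (3 + 5 + 1 + 7) / 4 = 16/4 = 4

Step 2 — sample covariance S[i,j] = (1/(n-1)) · Σ_k (x_{k,i} - mean_i) · (x_{k,j} - mean_j), with n-1 = 3.
  S[U,U] = ((2.25)·(2.25) + (-1.75)·(-1.75) + (-0.75)·(-0.75) + (0.25)·(0.25)) / 3 = 8.75/3 = 2.9167
  S[U,V] = ((2.25)·(-1) + (-1.75)·(1) + (-0.75)·(-3) + (0.25)·(3)) / 3 = -1/3 = -0.3333
  S[V,V] = ((-1)·(-1) + (1)·(1) + (-3)·(-3) + (3)·(3)) / 3 = 20/3 = 6.6667

S is symmetric (S[j,i] = S[i,j]). Assembling:

S = [[2.9167, -0.3333],
 [-0.3333, 6.6667]]


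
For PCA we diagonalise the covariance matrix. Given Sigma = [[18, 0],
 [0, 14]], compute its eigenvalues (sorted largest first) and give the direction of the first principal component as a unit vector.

Step 1 — characteristic polynomial of 2×2 Sigma:
  det(Sigma - λI) = λ² - trace · λ + det = 0.
  trace = 18 + 14 = 32, det = 18·14 - (0)² = 252.
Step 2 — discriminant:
  Δ = trace² - 4·det = 1024 - 1008 = 16.
Step 3 — eigenvalues:
  λ = (trace ± √Δ)/2 = (32 ± 4)/2,
  λ_1 = 18,  λ_2 = 14.

Step 4 — unit eigenvector for λ_1: Sigma is diagonal, so its eigenvectors are the coordinate axes. λ_1 = 18 is the diagonal entry on the first coordinate axis, hence
  v_1 = (1, 0) (||v_1|| = 1).

λ_1 = 18,  λ_2 = 14;  v_1 ≈ (1, 0)


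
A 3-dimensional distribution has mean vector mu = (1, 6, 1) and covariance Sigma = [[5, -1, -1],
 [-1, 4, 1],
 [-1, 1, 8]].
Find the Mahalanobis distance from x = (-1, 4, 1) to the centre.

Step 1 — centre the observation: (x - mu) = (-2, -2, 0).

Step 2 — invert Sigma (cofactor / det for 3×3, or solve directly):
  Sigma^{-1} = [[0.2138, 0.0483, 0.0207],
 [0.0483, 0.269, -0.0276],
 [0.0207, -0.0276, 0.131]].

Step 3 — form the quadratic (x - mu)^T · Sigma^{-1} · (x - mu):
  Sigma^{-1} · (x - mu) = (-0.5241, -0.6345, 0.0138).
  (x - mu)^T · [Sigma^{-1} · (x - mu)] = (-2)·(-0.5241) + (-2)·(-0.6345) + (0)·(0.0138) = 2.3172.

Step 4 — take square root: d = √(2.3172) ≈ 1.5222.

d(x, mu) = √(2.3172) ≈ 1.5222


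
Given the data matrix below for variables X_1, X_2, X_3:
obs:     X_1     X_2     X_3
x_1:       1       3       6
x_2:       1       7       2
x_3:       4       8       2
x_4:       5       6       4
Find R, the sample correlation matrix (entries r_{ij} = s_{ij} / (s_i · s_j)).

Step 1 — column means:
  mean(X_1) = (1 + 1 + 4 + 5) / 4 = 11/4 = 2.75
  mean(X_2) = (3 + 7 + 8 + 6) / 4 = 24/4 = 6
  mean(X_3) = (6 + 2 + 2 + 4) / 4 = 14/4 = 3.5

Step 2 — sample variances and covariances s[i,j] = (1/(n-1)) · Σ_k (x_{k,i} - mean_i) · (x_{k,j} - mean_j), with n-1 = 3:
  s[X_1,X_1] = ((-1.75)·(-1.75) + (-1.75)·(-1.75) + (1.25)·(1.25) + (2.25)·(2.25)) / 3 = 12.75/3 = 4.25
  s[X_1,X_2] = ((-1.75)·(-3) + (-1.75)·(1) + (1.25)·(2) + (2.25)·(0)) / 3 = 6/3 = 2
  s[X_1,X_3] = ((-1.75)·(2.5) + (-1.75)·(-1.5) + (1.25)·(-1.5) + (2.25)·(0.5)) / 3 = -2.5/3 = -0.8333
  s[X_2,X_2] = ((-3)·(-3) + (1)·(1) + (2)·(2) + (0)·(0)) / 3 = 14/3 = 4.6667
  s[X_2,X_3] = ((-3)·(2.5) + (1)·(-1.5) + (2)·(-1.5) + (0)·(0.5)) / 3 = -12/3 = -4
  s[X_3,X_3] = ((2.5)·(2.5) + (-1.5)·(-1.5) + (-1.5)·(-1.5) + (0.5)·(0.5)) / 3 = 11/3 = 3.6667
  Sample standard deviations s_i = √(s[i,i]):
  s(X_1) = √(4.25) = 2.0616
  s(X_2) = √(4.6667) = 2.1602
  s(X_3) = √(3.6667) = 1.9149

Step 3 — r_{ij} = s_{ij} / (s_i · s_j):
  r[X_1,X_1] = 1 (diagonal).
  r[X_1,X_2] = 2 / (2.0616 · 2.1602) = 2 / 4.4535 = 0.4491
  r[X_1,X_3] = -0.8333 / (2.0616 · 1.9149) = -0.8333 / 3.9476 = -0.2111
  r[X_2,X_2] = 1 (diagonal).
  r[X_2,X_3] = -4 / (2.1602 · 1.9149) = -4 / 4.1366 = -0.967
  r[X_3,X_3] = 1 (diagonal).

R is symmetric with unit diagonal. Assembling:

R = [[1, 0.4491, -0.2111],
 [0.4491, 1, -0.967],
 [-0.2111, -0.967, 1]]


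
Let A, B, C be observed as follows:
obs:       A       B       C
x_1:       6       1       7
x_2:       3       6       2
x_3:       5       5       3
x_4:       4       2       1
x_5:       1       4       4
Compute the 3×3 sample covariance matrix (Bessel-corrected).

Step 1 — column means:
  mean(A) = (6 + 3 + 5 + 4 + 1) / 5 = 19/5 = 3.8
  mean(B) = (1 + 6 + 5 + 2 + 4) / 5 = 18/5 = 3.6
  mean(C) = (7 + 2 + 3 + 1 + 4) / 5 = 17/5 = 3.4

Step 2 — sample covariance S[i,j] = (1/(n-1)) · Σ_k (x_{k,i} - mean_i) · (x_{k,j} - mean_j), with n-1 = 4.
  S[A,A] = ((2.2)·(2.2) + (-0.8)·(-0.8) + (1.2)·(1.2) + (0.2)·(0.2) + (-2.8)·(-2.8)) / 4 = 14.8/4 = 3.7
  S[A,B] = ((2.2)·(-2.6) + (-0.8)·(2.4) + (1.2)·(1.4) + (0.2)·(-1.6) + (-2.8)·(0.4)) / 4 = -7.4/4 = -1.85
  S[A,C] = ((2.2)·(3.6) + (-0.8)·(-1.4) + (1.2)·(-0.4) + (0.2)·(-2.4) + (-2.8)·(0.6)) / 4 = 6.4/4 = 1.6
  S[B,B] = ((-2.6)·(-2.6) + (2.4)·(2.4) + (1.4)·(1.4) + (-1.6)·(-1.6) + (0.4)·(0.4)) / 4 = 17.2/4 = 4.3
  S[B,C] = ((-2.6)·(3.6) + (2.4)·(-1.4) + (1.4)·(-0.4) + (-1.6)·(-2.4) + (0.4)·(0.6)) / 4 = -9.2/4 = -2.3
  S[C,C] = ((3.6)·(3.6) + (-1.4)·(-1.4) + (-0.4)·(-0.4) + (-2.4)·(-2.4) + (0.6)·(0.6)) / 4 = 21.2/4 = 5.3

S is symmetric (S[j,i] = S[i,j]). Assembling:

S = [[3.7, -1.85, 1.6],
 [-1.85, 4.3, -2.3],
 [1.6, -2.3, 5.3]]


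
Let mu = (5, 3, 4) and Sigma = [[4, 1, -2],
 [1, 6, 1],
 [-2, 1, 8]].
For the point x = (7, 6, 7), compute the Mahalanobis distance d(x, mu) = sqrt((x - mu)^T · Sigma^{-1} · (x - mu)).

Step 1 — centre the observation: (x - mu) = (2, 3, 3).

Step 2 — invert Sigma (cofactor / det for 3×3, or solve directly):
  Sigma^{-1} = [[0.3092, -0.0658, 0.0855],
 [-0.0658, 0.1842, -0.0395],
 [0.0855, -0.0395, 0.1513]].

Step 3 — form the quadratic (x - mu)^T · Sigma^{-1} · (x - mu):
  Sigma^{-1} · (x - mu) = (0.6776, 0.3026, 0.5066).
  (x - mu)^T · [Sigma^{-1} · (x - mu)] = (2)·(0.6776) + (3)·(0.3026) + (3)·(0.5066) = 3.7829.

Step 4 — take square root: d = √(3.7829) ≈ 1.945.

d(x, mu) = √(3.7829) ≈ 1.945


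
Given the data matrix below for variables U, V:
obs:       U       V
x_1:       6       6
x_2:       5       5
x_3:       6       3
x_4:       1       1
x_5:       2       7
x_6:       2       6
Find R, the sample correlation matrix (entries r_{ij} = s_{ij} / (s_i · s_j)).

Step 1 — column means:
  mean(U) = (6 + 5 + 6 + 1 + 2 + 2) / 6 = 22/6 = 3.6667
  mean(V) = (6 + 5 + 3 + 1 + 7 + 6) / 6 = 28/6 = 4.6667

Step 2 — sample variances and covariances s[i,j] = (1/(n-1)) · Σ_k (x_{k,i} - mean_i) · (x_{k,j} - mean_j), with n-1 = 5:
  s[U,U] = ((2.3333)·(2.3333) + (1.3333)·(1.3333) + (2.3333)·(2.3333) + (-2.6667)·(-2.6667) + (-1.6667)·(-1.6667) + (-1.6667)·(-1.6667)) / 5 = 25.3333/5 = 5.0667
  s[U,V] = ((2.3333)·(1.3333) + (1.3333)·(0.3333) + (2.3333)·(-1.6667) + (-2.6667)·(-3.6667) + (-1.6667)·(2.3333) + (-1.6667)·(1.3333)) / 5 = 3.3333/5 = 0.6667
  s[V,V] = ((1.3333)·(1.3333) + (0.3333)·(0.3333) + (-1.6667)·(-1.6667) + (-3.6667)·(-3.6667) + (2.3333)·(2.3333) + (1.3333)·(1.3333)) / 5 = 25.3333/5 = 5.0667
  Sample standard deviations s_i = √(s[i,i]):
  s(U) = √(5.0667) = 2.2509
  s(V) = √(5.0667) = 2.2509

Step 3 — r_{ij} = s_{ij} / (s_i · s_j):
  r[U,U] = 1 (diagonal).
  r[U,V] = 0.6667 / (2.2509 · 2.2509) = 0.6667 / 5.0667 = 0.1316
  r[V,V] = 1 (diagonal).

R is symmetric with unit diagonal. Assembling:

R = [[1, 0.1316],
 [0.1316, 1]]


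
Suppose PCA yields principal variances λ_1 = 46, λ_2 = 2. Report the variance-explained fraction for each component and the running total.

Step 1 — total variance = trace(Sigma) = Σ λ_i = 46 + 2 = 48.

Step 2 — fraction explained by component i = λ_i / Σ λ:
  PC1: 46/48 = 0.9583
  PC2: 2/48 = 0.0417

Step 3 — cumulative fraction after k components = (λ_1 + ... + λ_k) / Σ λ:
  k = 1: 46/48 = 0.9583
  k = 2: (46 + 2)/48 = 48/48 = 1

Summary (fraction, with percent):

explained: PC1 0.9583 (95.83%), PC2 0.0417 (4.17%);  cumulative: 0.9583, 1


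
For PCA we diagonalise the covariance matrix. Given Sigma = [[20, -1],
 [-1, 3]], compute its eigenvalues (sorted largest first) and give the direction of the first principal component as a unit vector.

Step 1 — characteristic polynomial of 2×2 Sigma:
  det(Sigma - λI) = λ² - trace · λ + det = 0.
  trace = 20 + 3 = 23, det = 20·3 - (-1)² = 59.
Step 2 — discriminant:
  Δ = trace² - 4·det = 529 - 236 = 293.
Step 3 — eigenvalues:
  λ = (trace ± √Δ)/2 = (23 ± 17.1172)/2,
  λ_1 = 20.0586,  λ_2 = 2.9414.

Step 4 — unit eigenvector for λ_1: solve (Sigma - λ_1 I)v = 0. First row:
  (20 - 20.0586)·v_x + (-1)·v_y = 0, i.e. (-0.0586)·v_x + (-1)·v_y = 0,
  so v ∝ (b, λ_1 - a) = (-1, 0.0586); multiply by -1 so the first entry is positive: u = (1, -0.0586).
  ||u|| = √((1)² + (-0.0586)²) = √(1.0034) ≈ 1.0017,
  v_1 = u/||u|| ≈ (0.9983, -0.0585) (||v_1|| = 1).

λ_1 = 20.0586,  λ_2 = 2.9414;  v_1 ≈ (0.9983, -0.0585)


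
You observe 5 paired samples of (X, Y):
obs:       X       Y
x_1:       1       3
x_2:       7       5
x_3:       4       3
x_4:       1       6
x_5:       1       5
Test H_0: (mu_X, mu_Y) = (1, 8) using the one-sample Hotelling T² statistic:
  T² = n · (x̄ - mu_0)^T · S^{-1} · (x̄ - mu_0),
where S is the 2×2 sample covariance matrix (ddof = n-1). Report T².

Step 1 — sample mean vector:
  mean(X) = (1 + 7 + 4 + 1 + 1) / 5 = 14/5 = 2.8
  mean(Y) = (3 + 5 + 3 + 6 + 5) / 5 = 22/5 = 4.4
  x̄ = (2.8, 4.4),  deviation x̄ - mu_0 = (2.8, 4.4) - (1, 8) = (1.8, -3.6).

Step 2 — sample covariance matrix, S[i,j] = (1/(n-1)) · Σ_k (x_{k,i} - mean_i) · (x_{k,j} - mean_j), divisor n-1 = 4:
  S[X,X] = ((-1.8)·(-1.8) + (4.2)·(4.2) + (1.2)·(1.2) + (-1.8)·(-1.8) + (-1.8)·(-1.8)) / 4 = 28.8/4 = 7.2
  S[X,Y] = ((-1.8)·(-1.4) + (4.2)·(0.6) + (1.2)·(-1.4) + (-1.8)·(1.6) + (-1.8)·(0.6)) / 4 = -0.6/4 = -0.15
  S[Y,Y] = ((-1.4)·(-1.4) + (0.6)·(0.6) + (-1.4)·(-1.4) + (1.6)·(1.6) + (0.6)·(0.6)) / 4 = 7.2/4 = 1.8
  S = [[7.2, -0.15],
 [-0.15, 1.8]].

Step 3 — invert S. det(S) = 7.2·1.8 - (-0.15)² = 12.9375.
  S^{-1} = (1/det) · [[d, -b], [-b, a]] = [[0.1391, 0.0116],
 [0.0116, 0.5565]].

Step 4 — quadratic form (x̄ - mu_0)^T · S^{-1} · (x̄ - mu_0):
  S^{-1} · (x̄ - mu_0) = (0.2087, -1.9826),
  (x̄ - mu_0)^T · [...] = (1.8)·(0.2087) + (-3.6)·(-1.9826) = 7.513.

Step 5 — scale by n: T² = 5 · 7.513 = 37.5652.

T² ≈ 37.5652


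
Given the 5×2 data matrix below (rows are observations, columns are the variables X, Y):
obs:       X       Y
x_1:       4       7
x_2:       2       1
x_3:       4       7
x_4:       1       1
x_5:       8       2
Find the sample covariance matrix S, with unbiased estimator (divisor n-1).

Step 1 — column means:
  mean(X) = (4 + 2 + 4 + 1 + 8) / 5 = 19/5 = 3.8
  mean(Y) = (7 + 1 + 7 + 1 + 2) / 5 = 18/5 = 3.6

Step 2 — sample covariance S[i,j] = (1/(n-1)) · Σ_k (x_{k,i} - mean_i) · (x_{k,j} - mean_j), with n-1 = 4.
  S[X,X] = ((0.2)·(0.2) + (-1.8)·(-1.8) + (0.2)·(0.2) + (-2.8)·(-2.8) + (4.2)·(4.2)) / 4 = 28.8/4 = 7.2
  S[X,Y] = ((0.2)·(3.4) + (-1.8)·(-2.6) + (0.2)·(3.4) + (-2.8)·(-2.6) + (4.2)·(-1.6)) / 4 = 6.6/4 = 1.65
  S[Y,Y] = ((3.4)·(3.4) + (-2.6)·(-2.6) + (3.4)·(3.4) + (-2.6)·(-2.6) + (-1.6)·(-1.6)) / 4 = 39.2/4 = 9.8

S is symmetric (S[j,i] = S[i,j]). Assembling:

S = [[7.2, 1.65],
 [1.65, 9.8]]


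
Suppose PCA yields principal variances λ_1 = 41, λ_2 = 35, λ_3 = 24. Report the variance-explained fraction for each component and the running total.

Step 1 — total variance = trace(Sigma) = Σ λ_i = 41 + 35 + 24 = 100.

Step 2 — fraction explained by component i = λ_i / Σ λ:
  PC1: 41/100 = 0.41
  PC2: 35/100 = 0.35
  PC3: 24/100 = 0.24

Step 3 — cumulative fraction after k components = (λ_1 + ... + λ_k) / Σ λ:
  k = 1: 41/100 = 0.41
  k = 2: (41 + 35)/100 = 76/100 = 0.76
  k = 3: (41 + 35 + 24)/100 = 100/100 = 1

Summary (fraction, with percent):

explained: PC1 0.41 (41%), PC2 0.35 (35%), PC3 0.24 (24%);  cumulative: 0.41, 0.76, 1


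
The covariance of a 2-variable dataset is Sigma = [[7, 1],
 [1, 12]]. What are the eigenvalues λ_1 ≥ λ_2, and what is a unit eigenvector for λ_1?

Step 1 — characteristic polynomial of 2×2 Sigma:
  det(Sigma - λI) = λ² - trace · λ + det = 0.
  trace = 7 + 12 = 19, det = 7·12 - (1)² = 83.
Step 2 — discriminant:
  Δ = trace² - 4·det = 361 - 332 = 29.
Step 3 — eigenvalues:
  λ = (trace ± √Δ)/2 = (19 ± 5.3852)/2,
  λ_1 = 12.1926,  λ_2 = 6.8074.

Step 4 — unit eigenvector for λ_1: solve (Sigma - λ_1 I)v = 0. First row:
  (7 - 12.1926)·v_x + (1)·v_y = 0, i.e. (-5.1926)·v_x + (1)·v_y = 0,
  so v ∝ (b, λ_1 - a) = (1, 5.1926) = u.
  ||u|| = √((1)² + (5.1926)²) = √(27.9629) ≈ 5.288,
  v_1 = u/||u|| ≈ (0.1891, 0.982) (||v_1|| = 1).

λ_1 = 12.1926,  λ_2 = 6.8074;  v_1 ≈ (0.1891, 0.982)


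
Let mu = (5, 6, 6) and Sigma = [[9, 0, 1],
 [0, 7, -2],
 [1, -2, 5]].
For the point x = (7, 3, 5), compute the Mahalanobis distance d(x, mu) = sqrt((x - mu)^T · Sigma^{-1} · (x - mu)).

Step 1 — centre the observation: (x - mu) = (2, -3, -1).

Step 2 — invert Sigma (cofactor / det for 3×3, or solve directly):
  Sigma^{-1} = [[0.114, -0.0074, -0.0257],
 [-0.0074, 0.1618, 0.0662],
 [-0.0257, 0.0662, 0.2316]].

Step 3 — form the quadratic (x - mu)^T · Sigma^{-1} · (x - mu):
  Sigma^{-1} · (x - mu) = (0.2757, -0.5662, -0.4816).
  (x - mu)^T · [Sigma^{-1} · (x - mu)] = (2)·(0.2757) + (-3)·(-0.5662) + (-1)·(-0.4816) = 2.7316.

Step 4 — take square root: d = √(2.7316) ≈ 1.6528.

d(x, mu) = √(2.7316) ≈ 1.6528


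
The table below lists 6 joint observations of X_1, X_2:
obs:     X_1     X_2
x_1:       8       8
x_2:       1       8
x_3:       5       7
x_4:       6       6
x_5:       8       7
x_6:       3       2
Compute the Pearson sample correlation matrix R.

Step 1 — column means:
  mean(X_1) = (8 + 1 + 5 + 6 + 8 + 3) / 6 = 31/6 = 5.1667
  mean(X_2) = (8 + 8 + 7 + 6 + 7 + 2) / 6 = 38/6 = 6.3333

Step 2 — sample variances and covariances s[i,j] = (1/(n-1)) · Σ_k (x_{k,i} - mean_i) · (x_{k,j} - mean_j), with n-1 = 5:
  s[X_1,X_1] = ((2.8333)·(2.8333) + (-4.1667)·(-4.1667) + (-0.1667)·(-0.1667) + (0.8333)·(0.8333) + (2.8333)·(2.8333) + (-2.1667)·(-2.1667)) / 5 = 38.8333/5 = 7.7667
  s[X_1,X_2] = ((2.8333)·(1.6667) + (-4.1667)·(1.6667) + (-0.1667)·(0.6667) + (0.8333)·(-0.3333) + (2.8333)·(0.6667) + (-2.1667)·(-4.3333)) / 5 = 8.6667/5 = 1.7333
  s[X_2,X_2] = ((1.6667)·(1.6667) + (1.6667)·(1.6667) + (0.6667)·(0.6667) + (-0.3333)·(-0.3333) + (0.6667)·(0.6667) + (-4.3333)·(-4.3333)) / 5 = 25.3333/5 = 5.0667
  Sample standard deviations s_i = √(s[i,i]):
  s(X_1) = √(7.7667) = 2.7869
  s(X_2) = √(5.0667) = 2.2509

Step 3 — r_{ij} = s_{ij} / (s_i · s_j):
  r[X_1,X_1] = 1 (diagonal).
  r[X_1,X_2] = 1.7333 / (2.7869 · 2.2509) = 1.7333 / 6.273 = 0.2763
  r[X_2,X_2] = 1 (diagonal).

R is symmetric with unit diagonal. Assembling:

R = [[1, 0.2763],
 [0.2763, 1]]


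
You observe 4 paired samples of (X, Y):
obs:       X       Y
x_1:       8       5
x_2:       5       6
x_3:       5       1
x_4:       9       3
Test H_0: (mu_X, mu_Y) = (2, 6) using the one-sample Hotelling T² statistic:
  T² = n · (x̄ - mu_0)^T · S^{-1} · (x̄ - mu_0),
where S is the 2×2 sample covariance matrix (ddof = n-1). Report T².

Step 1 — sample mean vector:
  mean(X) = (8 + 5 + 5 + 9) / 4 = 27/4 = 6.75
  mean(Y) = (5 + 6 + 1 + 3) / 4 = 15/4 = 3.75
  x̄ = (6.75, 3.75),  deviation x̄ - mu_0 = (6.75, 3.75) - (2, 6) = (4.75, -2.25).

Step 2 — sample covariance matrix, S[i,j] = (1/(n-1)) · Σ_k (x_{k,i} - mean_i) · (x_{k,j} - mean_j), divisor n-1 = 3:
  S[X,X] = ((1.25)·(1.25) + (-1.75)·(-1.75) + (-1.75)·(-1.75) + (2.25)·(2.25)) / 3 = 12.75/3 = 4.25
  S[X,Y] = ((1.25)·(1.25) + (-1.75)·(2.25) + (-1.75)·(-2.75) + (2.25)·(-0.75)) / 3 = 0.75/3 = 0.25
  S[Y,Y] = ((1.25)·(1.25) + (2.25)·(2.25) + (-2.75)·(-2.75) + (-0.75)·(-0.75)) / 3 = 14.75/3 = 4.9167
  S = [[4.25, 0.25],
 [0.25, 4.9167]].

Step 3 — invert S. det(S) = 4.25·4.9167 - (0.25)² = 20.8333.
  S^{-1} = (1/det) · [[d, -b], [-b, a]] = [[0.236, -0.012],
 [-0.012, 0.204]].

Step 4 — quadratic form (x̄ - mu_0)^T · S^{-1} · (x̄ - mu_0):
  S^{-1} · (x̄ - mu_0) = (1.148, -0.516),
  (x̄ - mu_0)^T · [...] = (4.75)·(1.148) + (-2.25)·(-0.516) = 6.614.

Step 5 — scale by n: T² = 4 · 6.614 = 26.456.

T² ≈ 26.456


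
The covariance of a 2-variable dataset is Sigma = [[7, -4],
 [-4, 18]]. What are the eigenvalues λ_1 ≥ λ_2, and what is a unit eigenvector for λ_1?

Step 1 — characteristic polynomial of 2×2 Sigma:
  det(Sigma - λI) = λ² - trace · λ + det = 0.
  trace = 7 + 18 = 25, det = 7·18 - (-4)² = 110.
Step 2 — discriminant:
  Δ = trace² - 4·det = 625 - 440 = 185.
Step 3 — eigenvalues:
  λ = (trace ± √Δ)/2 = (25 ± 13.6015)/2,
  λ_1 = 19.3007,  λ_2 = 5.6993.

Step 4 — unit eigenvector for λ_1: solve (Sigma - λ_1 I)v = 0. First row:
  (7 - 19.3007)·v_x + (-4)·v_y = 0, i.e. (-12.3007)·v_x + (-4)·v_y = 0,
  so v ∝ (b, λ_1 - a) = (-4, 12.3007); multiply by -1 so the first entry is positive: u = (4, -12.3007).
  ||u|| = √((4)² + (-12.3007)²) = √(167.3081) ≈ 12.9348,
  v_1 = u/||u|| ≈ (0.3092, -0.951) (||v_1|| = 1).

λ_1 = 19.3007,  λ_2 = 5.6993;  v_1 ≈ (0.3092, -0.951)


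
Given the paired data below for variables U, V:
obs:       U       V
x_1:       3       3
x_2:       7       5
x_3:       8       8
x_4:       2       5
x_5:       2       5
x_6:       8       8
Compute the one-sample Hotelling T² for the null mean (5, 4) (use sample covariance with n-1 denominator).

Step 1 — sample mean vector:
  mean(U) = (3 + 7 + 8 + 2 + 2 + 8) / 6 = 30/6 = 5
  mean(V) = (3 + 5 + 8 + 5 + 5 + 8) / 6 = 34/6 = 5.6667
  x̄ = (5, 5.6667),  deviation x̄ - mu_0 = (5, 5.6667) - (5, 4) = (0, 1.6667).

Step 2 — sample covariance matrix, S[i,j] = (1/(n-1)) · Σ_k (x_{k,i} - mean_i) · (x_{k,j} - mean_j), divisor n-1 = 5:
  S[U,U] = ((-2)·(-2) + (2)·(2) + (3)·(3) + (-3)·(-3) + (-3)·(-3) + (3)·(3)) / 5 = 44/5 = 8.8
  S[U,V] = ((-2)·(-2.6667) + (2)·(-0.6667) + (3)·(2.3333) + (-3)·(-0.6667) + (-3)·(-0.6667) + (3)·(2.3333)) / 5 = 22/5 = 4.4
  S[V,V] = ((-2.6667)·(-2.6667) + (-0.6667)·(-0.6667) + (2.3333)·(2.3333) + (-0.6667)·(-0.6667) + (-0.6667)·(-0.6667) + (2.3333)·(2.3333)) / 5 = 19.3333/5 = 3.8667
  S = [[8.8, 4.4],
 [4.4, 3.8667]].

Step 3 — invert S. det(S) = 8.8·3.8667 - (4.4)² = 14.6667.
  S^{-1} = (1/det) · [[d, -b], [-b, a]] = [[0.2636, -0.3],
 [-0.3, 0.6]].

Step 4 — quadratic form (x̄ - mu_0)^T · S^{-1} · (x̄ - mu_0):
  S^{-1} · (x̄ - mu_0) = (-0.5, 1),
  (x̄ - mu_0)^T · [...] = (0)·(-0.5) + (1.6667)·(1) = 1.6667.

Step 5 — scale by n: T² = 6 · 1.6667 = 10.

T² ≈ 10


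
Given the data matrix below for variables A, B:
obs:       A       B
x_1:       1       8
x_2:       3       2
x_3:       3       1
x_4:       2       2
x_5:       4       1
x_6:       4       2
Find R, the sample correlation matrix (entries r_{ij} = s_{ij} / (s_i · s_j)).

Step 1 — column means:
  mean(A) = (1 + 3 + 3 + 2 + 4 + 4) / 6 = 17/6 = 2.8333
  mean(B) = (8 + 2 + 1 + 2 + 1 + 2) / 6 = 16/6 = 2.6667

Step 2 — sample variances and covariances s[i,j] = (1/(n-1)) · Σ_k (x_{k,i} - mean_i) · (x_{k,j} - mean_j), with n-1 = 5:
  s[A,A] = ((-1.8333)·(-1.8333) + (0.1667)·(0.1667) + (0.1667)·(0.1667) + (-0.8333)·(-0.8333) + (1.1667)·(1.1667) + (1.1667)·(1.1667)) / 5 = 6.8333/5 = 1.3667
  s[A,B] = ((-1.8333)·(5.3333) + (0.1667)·(-0.6667) + (0.1667)·(-1.6667) + (-0.8333)·(-0.6667) + (1.1667)·(-1.6667) + (1.1667)·(-0.6667)) / 5 = -12.3333/5 = -2.4667
  s[B,B] = ((5.3333)·(5.3333) + (-0.6667)·(-0.6667) + (-1.6667)·(-1.6667) + (-0.6667)·(-0.6667) + (-1.6667)·(-1.6667) + (-0.6667)·(-0.6667)) / 5 = 35.3333/5 = 7.0667
  Sample standard deviations s_i = √(s[i,i]):
  s(A) = √(1.3667) = 1.169
  s(B) = √(7.0667) = 2.6583

Step 3 — r_{ij} = s_{ij} / (s_i · s_j):
  r[A,A] = 1 (diagonal).
  r[A,B] = -2.4667 / (1.169 · 2.6583) = -2.4667 / 3.1077 = -0.7937
  r[B,B] = 1 (diagonal).

R is symmetric with unit diagonal. Assembling:

R = [[1, -0.7937],
 [-0.7937, 1]]


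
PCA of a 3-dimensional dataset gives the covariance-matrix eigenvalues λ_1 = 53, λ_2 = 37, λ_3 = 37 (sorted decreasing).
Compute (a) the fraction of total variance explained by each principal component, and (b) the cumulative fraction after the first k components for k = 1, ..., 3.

Step 1 — total variance = trace(Sigma) = Σ λ_i = 53 + 37 + 37 = 127.

Step 2 — fraction explained by component i = λ_i / Σ λ:
  PC1: 53/127 = 0.4173
  PC2: 37/127 = 0.2913
  PC3: 37/127 = 0.2913

Step 3 — cumulative fraction after k components = (λ_1 + ... + λ_k) / Σ λ:
  k = 1: 53/127 = 0.4173
  k = 2: (53 + 37)/127 = 90/127 = 0.7087
  k = 3: (53 + 37 + 37)/127 = 127/127 = 1

Summary (fraction, with percent):

explained: PC1 0.4173 (41.73%), PC2 0.2913 (29.13%), PC3 0.2913 (29.13%);  cumulative: 0.4173, 0.7087, 1


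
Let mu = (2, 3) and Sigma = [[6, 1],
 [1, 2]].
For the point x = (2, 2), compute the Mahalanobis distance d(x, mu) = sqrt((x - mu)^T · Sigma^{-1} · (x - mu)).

Step 1 — centre the observation: (x - mu) = (0, -1).

Step 2 — invert Sigma. det(Sigma) = 6·2 - (1)² = 11.
  Sigma^{-1} = (1/det) · [[d, -b], [-b, a]] = [[0.1818, -0.0909],
 [-0.0909, 0.5455]].

Step 3 — form the quadratic (x - mu)^T · Sigma^{-1} · (x - mu):
  Sigma^{-1} · (x - mu) = (0.0909, -0.5455).
  (x - mu)^T · [Sigma^{-1} · (x - mu)] = (0)·(0.0909) + (-1)·(-0.5455) = 0.5455.

Step 4 — take square root: d = √(0.5455) ≈ 0.7385.

d(x, mu) = √(0.5455) ≈ 0.7385


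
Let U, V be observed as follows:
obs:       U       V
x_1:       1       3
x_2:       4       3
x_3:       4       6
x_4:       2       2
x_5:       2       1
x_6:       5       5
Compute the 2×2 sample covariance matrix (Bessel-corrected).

Step 1 — column means:
  mean(U) = (1 + 4 + 4 + 2 + 2 + 5) / 6 = 18/6 = 3
  mean(V) = (3 + 3 + 6 + 2 + 1 + 5) / 6 = 20/6 = 3.3333

Step 2 — sample covariance S[i,j] = (1/(n-1)) · Σ_k (x_{k,i} - mean_i) · (x_{k,j} - mean_j), with n-1 = 5.
  S[U,U] = ((-2)·(-2) + (1)·(1) + (1)·(1) + (-1)·(-1) + (-1)·(-1) + (2)·(2)) / 5 = 12/5 = 2.4
  S[U,V] = ((-2)·(-0.3333) + (1)·(-0.3333) + (1)·(2.6667) + (-1)·(-1.3333) + (-1)·(-2.3333) + (2)·(1.6667)) / 5 = 10/5 = 2
  S[V,V] = ((-0.3333)·(-0.3333) + (-0.3333)·(-0.3333) + (2.6667)·(2.6667) + (-1.3333)·(-1.3333) + (-2.3333)·(-2.3333) + (1.6667)·(1.6667)) / 5 = 17.3333/5 = 3.4667

S is symmetric (S[j,i] = S[i,j]). Assembling:

S = [[2.4, 2],
 [2, 3.4667]]


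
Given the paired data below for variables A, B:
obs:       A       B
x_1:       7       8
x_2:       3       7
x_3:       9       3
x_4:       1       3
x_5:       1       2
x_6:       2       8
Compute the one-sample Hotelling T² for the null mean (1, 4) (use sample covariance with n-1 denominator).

Step 1 — sample mean vector:
  mean(A) = (7 + 3 + 9 + 1 + 1 + 2) / 6 = 23/6 = 3.8333
  mean(B) = (8 + 7 + 3 + 3 + 2 + 8) / 6 = 31/6 = 5.1667
  x̄ = (3.8333, 5.1667),  deviation x̄ - mu_0 = (3.8333, 5.1667) - (1, 4) = (2.8333, 1.1667).

Step 2 — sample covariance matrix, S[i,j] = (1/(n-1)) · Σ_k (x_{k,i} - mean_i) · (x_{k,j} - mean_j), divisor n-1 = 5:
  S[A,A] = ((3.1667)·(3.1667) + (-0.8333)·(-0.8333) + (5.1667)·(5.1667) + (-2.8333)·(-2.8333) + (-2.8333)·(-2.8333) + (-1.8333)·(-1.8333)) / 5 = 56.8333/5 = 11.3667
  S[A,B] = ((3.1667)·(2.8333) + (-0.8333)·(1.8333) + (5.1667)·(-2.1667) + (-2.8333)·(-2.1667) + (-2.8333)·(-3.1667) + (-1.8333)·(2.8333)) / 5 = 6.1667/5 = 1.2333
  S[B,B] = ((2.8333)·(2.8333) + (1.8333)·(1.8333) + (-2.1667)·(-2.1667) + (-2.1667)·(-2.1667) + (-3.1667)·(-3.1667) + (2.8333)·(2.8333)) / 5 = 38.8333/5 = 7.7667
  S = [[11.3667, 1.2333],
 [1.2333, 7.7667]].

Step 3 — invert S. det(S) = 11.3667·7.7667 - (1.2333)² = 86.76.
  S^{-1} = (1/det) · [[d, -b], [-b, a]] = [[0.0895, -0.0142],
 [-0.0142, 0.131]].

Step 4 — quadratic form (x̄ - mu_0)^T · S^{-1} · (x̄ - mu_0):
  S^{-1} · (x̄ - mu_0) = (0.2371, 0.1126),
  (x̄ - mu_0)^T · [...] = (2.8333)·(0.2371) + (1.1667)·(0.1126) = 0.803.

Step 5 — scale by n: T² = 6 · 0.803 = 4.8179.

T² ≈ 4.8179


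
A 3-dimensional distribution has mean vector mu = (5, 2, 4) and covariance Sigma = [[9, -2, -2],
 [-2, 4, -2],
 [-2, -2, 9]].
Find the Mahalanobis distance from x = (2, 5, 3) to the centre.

Step 1 — centre the observation: (x - mu) = (-3, 3, -1).

Step 2 — invert Sigma (cofactor / det for 3×3, or solve directly):
  Sigma^{-1} = [[0.1455, 0.1, 0.0545],
 [0.1, 0.35, 0.1],
 [0.0545, 0.1, 0.1455]].

Step 3 — form the quadratic (x - mu)^T · Sigma^{-1} · (x - mu):
  Sigma^{-1} · (x - mu) = (-0.1909, 0.65, -0.0091).
  (x - mu)^T · [Sigma^{-1} · (x - mu)] = (-3)·(-0.1909) + (3)·(0.65) + (-1)·(-0.0091) = 2.5318.

Step 4 — take square root: d = √(2.5318) ≈ 1.5912.

d(x, mu) = √(2.5318) ≈ 1.5912


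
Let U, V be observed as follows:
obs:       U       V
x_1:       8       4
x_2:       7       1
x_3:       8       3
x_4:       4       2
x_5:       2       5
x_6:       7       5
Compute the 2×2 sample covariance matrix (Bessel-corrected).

Step 1 — column means:
  mean(U) = (8 + 7 + 8 + 4 + 2 + 7) / 6 = 36/6 = 6
  mean(V) = (4 + 1 + 3 + 2 + 5 + 5) / 6 = 20/6 = 3.3333

Step 2 — sample covariance S[i,j] = (1/(n-1)) · Σ_k (x_{k,i} - mean_i) · (x_{k,j} - mean_j), with n-1 = 5.
  S[U,U] = ((2)·(2) + (1)·(1) + (2)·(2) + (-2)·(-2) + (-4)·(-4) + (1)·(1)) / 5 = 30/5 = 6
  S[U,V] = ((2)·(0.6667) + (1)·(-2.3333) + (2)·(-0.3333) + (-2)·(-1.3333) + (-4)·(1.6667) + (1)·(1.6667)) / 5 = -4/5 = -0.8
  S[V,V] = ((0.6667)·(0.6667) + (-2.3333)·(-2.3333) + (-0.3333)·(-0.3333) + (-1.3333)·(-1.3333) + (1.6667)·(1.6667) + (1.6667)·(1.6667)) / 5 = 13.3333/5 = 2.6667

S is symmetric (S[j,i] = S[i,j]). Assembling:

S = [[6, -0.8],
 [-0.8, 2.6667]]


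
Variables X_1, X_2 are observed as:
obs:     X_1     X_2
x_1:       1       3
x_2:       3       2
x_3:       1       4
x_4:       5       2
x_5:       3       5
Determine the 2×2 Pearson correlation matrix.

Step 1 — column means:
  mean(X_1) = (1 + 3 + 1 + 5 + 3) / 5 = 13/5 = 2.6
  mean(X_2) = (3 + 2 + 4 + 2 + 5) / 5 = 16/5 = 3.2

Step 2 — sample variances and covariances s[i,j] = (1/(n-1)) · Σ_k (x_{k,i} - mean_i) · (x_{k,j} - mean_j), with n-1 = 4:
  s[X_1,X_1] = ((-1.6)·(-1.6) + (0.4)·(0.4) + (-1.6)·(-1.6) + (2.4)·(2.4) + (0.4)·(0.4)) / 4 = 11.2/4 = 2.8
  s[X_1,X_2] = ((-1.6)·(-0.2) + (0.4)·(-1.2) + (-1.6)·(0.8) + (2.4)·(-1.2) + (0.4)·(1.8)) / 4 = -3.6/4 = -0.9
  s[X_2,X_2] = ((-0.2)·(-0.2) + (-1.2)·(-1.2) + (0.8)·(0.8) + (-1.2)·(-1.2) + (1.8)·(1.8)) / 4 = 6.8/4 = 1.7
  Sample standard deviations s_i = √(s[i,i]):
  s(X_1) = √(2.8) = 1.6733
  s(X_2) = √(1.7) = 1.3038

Step 3 — r_{ij} = s_{ij} / (s_i · s_j):
  r[X_1,X_1] = 1 (diagonal).
  r[X_1,X_2] = -0.9 / (1.6733 · 1.3038) = -0.9 / 2.1817 = -0.4125
  r[X_2,X_2] = 1 (diagonal).

R is symmetric with unit diagonal. Assembling:

R = [[1, -0.4125],
 [-0.4125, 1]]


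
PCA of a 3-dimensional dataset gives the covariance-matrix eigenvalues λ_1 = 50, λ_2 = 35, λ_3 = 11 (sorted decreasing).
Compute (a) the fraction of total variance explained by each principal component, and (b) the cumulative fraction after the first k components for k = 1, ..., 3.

Step 1 — total variance = trace(Sigma) = Σ λ_i = 50 + 35 + 11 = 96.

Step 2 — fraction explained by component i = λ_i / Σ λ:
  PC1: 50/96 = 0.5208
  PC2: 35/96 = 0.3646
  PC3: 11/96 = 0.1146

Step 3 — cumulative fraction after k components = (λ_1 + ... + λ_k) / Σ λ:
  k = 1: 50/96 = 0.5208
  k = 2: (50 + 35)/96 = 85/96 = 0.8854
  k = 3: (50 + 35 + 11)/96 = 96/96 = 1

Summary (fraction, with percent):

explained: PC1 0.5208 (52.08%), PC2 0.3646 (36.46%), PC3 0.1146 (11.46%);  cumulative: 0.5208, 0.8854, 1


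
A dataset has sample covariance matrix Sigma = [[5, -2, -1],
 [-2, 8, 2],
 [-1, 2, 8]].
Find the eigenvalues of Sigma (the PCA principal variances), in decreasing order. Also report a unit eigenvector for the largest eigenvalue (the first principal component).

Step 1 — characteristic polynomial p(λ) = det(λI - Sigma) = λ³ - tr·λ² + c_1·λ - det, where tr = trace, c_1 = sum of the principal 2×2 minors, det = det(Sigma):
  tr = 5 + 8 + 8 = 21,
  c_1 = (5·8 - (-2)²) + (5·8 - (-1)²) + (8·8 - (2)²) = 36 + 39 + 60 = 135,
  det = 5·(8·8 - (2)²) - (-2)·((-2)·8 - (2)·(-1)) + (-1)·((-2)·(2) - 8·(-1)) = 5·(60) - (-2)·(-14) + (-1)·(4) = 268.
  So p(λ) = λ³ - 21λ² + 135λ - 268.
Step 2 — look for an integer root (rational root theorem: any rational root is an integer divisor of 268). Testing λ = 4:
  p(4) = 64 - 336 + 540 - 268 = 0  ✓
  Dividing out (λ - 4): p(λ) = (λ - 4)(λ² - 17λ + 67).
Step 3 — remaining eigenvalues from the quadratic λ² - 17λ + 67 = 0:
  Δ = 17² - 4·67 = 289 - 268 = 21,  λ = (17 ± √21)/2 = (17 ± 4.5826)/2 ≈ 10.7913 or 6.2087.
  Sorted: λ_1 = 10.7913,  λ_2 = 6.2087,  λ_3 = 4  (check: sum = 21 = tr ✓).

Step 4 — unit eigenvector for λ_1 ≈ 10.7913: v spans the null space of (Sigma - λ_1 I), whose rows are
  r_1 = (-5.7913, -2, -1),  r_2 = (-2, -2.7913, 2),  r_3 = (-1, 2, -2.7913).
  v is orthogonal to every row, so take v ∝ r_1 × r_2 = ((-2)·(2) - (-1)·(-2.7913), (-1)·(-2) - (-5.7913)·(2), (-5.7913)·(-2.7913) - (-2)·(-2)) ≈ (-6.7913, 13.5826, 12.1652).
  Rescale (multiply by -1 so the first nonzero entry is positive): u = (6.7913, -13.5826, -12.1652).
  ||u|| = √((6.7913)² + (-13.5826)² + (-12.1652)²) = √(378.5989) ≈ 19.4576,  v_1 = u/||u|| ≈ (0.349, -0.6981, -0.6252) (||v_1|| = 1).

λ_1 = 10.7913,  λ_2 = 6.2087,  λ_3 = 4;  v_1 ≈ (0.349, -0.6981, -0.6252)


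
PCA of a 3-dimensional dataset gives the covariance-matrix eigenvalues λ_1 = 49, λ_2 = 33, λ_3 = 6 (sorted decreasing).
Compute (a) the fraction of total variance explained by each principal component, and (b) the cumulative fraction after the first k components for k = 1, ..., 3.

Step 1 — total variance = trace(Sigma) = Σ λ_i = 49 + 33 + 6 = 88.

Step 2 — fraction explained by component i = λ_i / Σ λ:
  PC1: 49/88 = 0.5568
  PC2: 33/88 = 0.375
  PC3: 6/88 = 0.0682

Step 3 — cumulative fraction after k components = (λ_1 + ... + λ_k) / Σ λ:
  k = 1: 49/88 = 0.5568
  k = 2: (49 + 33)/88 = 82/88 = 0.9318
  k = 3: (49 + 33 + 6)/88 = 88/88 = 1

Summary (fraction, with percent):

explained: PC1 0.5568 (55.68%), PC2 0.375 (37.5%), PC3 0.0682 (6.82%);  cumulative: 0.5568, 0.9318, 1


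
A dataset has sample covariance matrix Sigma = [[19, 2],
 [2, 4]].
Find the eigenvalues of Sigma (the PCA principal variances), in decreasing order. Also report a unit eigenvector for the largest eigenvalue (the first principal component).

Step 1 — characteristic polynomial of 2×2 Sigma:
  det(Sigma - λI) = λ² - trace · λ + det = 0.
  trace = 19 + 4 = 23, det = 19·4 - (2)² = 72.
Step 2 — discriminant:
  Δ = trace² - 4·det = 529 - 288 = 241.
Step 3 — eigenvalues:
  λ = (trace ± √Δ)/2 = (23 ± 15.5242)/2,
  λ_1 = 19.2621,  λ_2 = 3.7379.

Step 4 — unit eigenvector for λ_1: solve (Sigma - λ_1 I)v = 0. First row:
  (19 - 19.2621)·v_x + (2)·v_y = 0, i.e. (-0.2621)·v_x + (2)·v_y = 0,
  so v ∝ (b, λ_1 - a) = (2, 0.2621) = u.
  ||u|| = √((2)² + (0.2621)²) = √(4.0687) ≈ 2.0171,
  v_1 = u/||u|| ≈ (0.9915, 0.1299) (||v_1|| = 1).

λ_1 = 19.2621,  λ_2 = 3.7379;  v_1 ≈ (0.9915, 0.1299)


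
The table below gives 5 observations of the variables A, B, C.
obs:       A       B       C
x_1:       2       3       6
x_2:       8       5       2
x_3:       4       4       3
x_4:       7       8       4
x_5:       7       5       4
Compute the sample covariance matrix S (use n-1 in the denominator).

Step 1 — column means:
  mean(A) = (2 + 8 + 4 + 7 + 7) / 5 = 28/5 = 5.6
  mean(B) = (3 + 5 + 4 + 8 + 5) / 5 = 25/5 = 5
  mean(C) = (6 + 2 + 3 + 4 + 4) / 5 = 19/5 = 3.8

Step 2 — sample covariance S[i,j] = (1/(n-1)) · Σ_k (x_{k,i} - mean_i) · (x_{k,j} - mean_j), with n-1 = 4.
  S[A,A] = ((-3.6)·(-3.6) + (2.4)·(2.4) + (-1.6)·(-1.6) + (1.4)·(1.4) + (1.4)·(1.4)) / 4 = 25.2/4 = 6.3
  S[A,B] = ((-3.6)·(-2) + (2.4)·(0) + (-1.6)·(-1) + (1.4)·(3) + (1.4)·(0)) / 4 = 13/4 = 3.25
  S[A,C] = ((-3.6)·(2.2) + (2.4)·(-1.8) + (-1.6)·(-0.8) + (1.4)·(0.2) + (1.4)·(0.2)) / 4 = -10.4/4 = -2.6
  S[B,B] = ((-2)·(-2) + (0)·(0) + (-1)·(-1) + (3)·(3) + (0)·(0)) / 4 = 14/4 = 3.5
  S[B,C] = ((-2)·(2.2) + (0)·(-1.8) + (-1)·(-0.8) + (3)·(0.2) + (0)·(0.2)) / 4 = -3/4 = -0.75
  S[C,C] = ((2.2)·(2.2) + (-1.8)·(-1.8) + (-0.8)·(-0.8) + (0.2)·(0.2) + (0.2)·(0.2)) / 4 = 8.8/4 = 2.2

S is symmetric (S[j,i] = S[i,j]). Assembling:

S = [[6.3, 3.25, -2.6],
 [3.25, 3.5, -0.75],
 [-2.6, -0.75, 2.2]]


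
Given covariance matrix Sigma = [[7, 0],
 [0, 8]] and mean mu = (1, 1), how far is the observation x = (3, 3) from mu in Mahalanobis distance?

Step 1 — centre the observation: (x - mu) = (2, 2).

Step 2 — invert Sigma. det(Sigma) = 7·8 - (0)² = 56.
  Sigma^{-1} = (1/det) · [[d, -b], [-b, a]] = [[0.1429, 0],
 [0, 0.125]].

Step 3 — form the quadratic (x - mu)^T · Sigma^{-1} · (x - mu):
  Sigma^{-1} · (x - mu) = (0.2857, 0.25).
  (x - mu)^T · [Sigma^{-1} · (x - mu)] = (2)·(0.2857) + (2)·(0.25) = 1.0714.

Step 4 — take square root: d = √(1.0714) ≈ 1.0351.

d(x, mu) = √(1.0714) ≈ 1.0351
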